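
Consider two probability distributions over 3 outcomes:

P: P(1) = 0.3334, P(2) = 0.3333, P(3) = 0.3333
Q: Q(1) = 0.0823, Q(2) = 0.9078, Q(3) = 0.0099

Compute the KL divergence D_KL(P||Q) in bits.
1.8820 bits

D_KL(P||Q) = Σ P(x) log₂(P(x)/Q(x))

Computing term by term:
  P(1)·log₂(P(1)/Q(1)) = 0.3334·log₂(0.3334/0.0823) = 0.67290
  P(2)·log₂(P(2)/Q(2)) = 0.3333·log₂(0.3333/0.9078) = -0.48180
  P(3)·log₂(P(3)/Q(3)) = 0.3333·log₂(0.3333/0.0099) = 1.69091

D_KL(P||Q) = 0.67290 - 0.48180 + 1.69091 = 1.88201 ≈ 1.8820 bits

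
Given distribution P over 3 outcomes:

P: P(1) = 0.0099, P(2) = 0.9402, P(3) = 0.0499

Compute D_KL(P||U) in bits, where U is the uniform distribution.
1.2196 bits

U(i) = 1/3 for all i

D_KL(P||U) = Σ P(x) log₂(P(x) / (1/3))
           = Σ P(x) log₂(P(x)) + log₂(3)
           = log₂(3) - H(P)

H(P) = -Σ P(x) log₂(P(x)):
  -P(1)·log₂(P(1)) = -(0.0099)·log₂(0.0099) = 0.06592
  -P(2)·log₂(P(2)) = -(0.9402)·log₂(0.9402) = 0.08364
  -P(3)·log₂(P(3)) = -(0.0499)·log₂(0.0499) = 0.21581
H(P) = 0.06592 + 0.08364 + 0.21581 = 0.36537 bits

log₂(3) = 1.58496 bits

D_KL(P||U) = 1.58496 - 0.36537 = 1.21959 ≈ 1.2196 bits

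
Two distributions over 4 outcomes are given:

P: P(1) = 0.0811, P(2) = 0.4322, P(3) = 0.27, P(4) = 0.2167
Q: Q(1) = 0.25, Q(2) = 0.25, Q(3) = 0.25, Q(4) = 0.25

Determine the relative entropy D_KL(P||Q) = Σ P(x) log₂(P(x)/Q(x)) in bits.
0.1949 bits

D_KL(P||Q) = Σ P(x) log₂(P(x)/Q(x))

Computing term by term:
  P(1)·log₂(P(1)/Q(1)) = 0.0811·log₂(0.0811/0.25) = -0.13172
  P(2)·log₂(P(2)/Q(2)) = 0.4322·log₂(0.4322/0.25) = 0.34134
  P(3)·log₂(P(3)/Q(3)) = 0.27·log₂(0.27/0.25) = 0.02998
  P(4)·log₂(P(4)/Q(4)) = 0.2167·log₂(0.2167/0.25) = -0.04469

D_KL(P||Q) = -0.13172 + 0.34134 + 0.02998 - 0.04469 = 0.19491 ≈ 0.1949 bits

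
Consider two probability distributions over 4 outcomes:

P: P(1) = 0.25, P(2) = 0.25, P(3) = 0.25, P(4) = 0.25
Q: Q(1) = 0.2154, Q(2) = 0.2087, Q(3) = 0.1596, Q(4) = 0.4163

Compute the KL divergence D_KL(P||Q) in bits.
0.0968 bits

D_KL(P||Q) = Σ P(x) log₂(P(x)/Q(x))

Computing term by term:
  P(1)·log₂(P(1)/Q(1)) = 0.25·log₂(0.25/0.2154) = 0.05373
  P(2)·log₂(P(2)/Q(2)) = 0.25·log₂(0.25/0.2087) = 0.06512
  P(3)·log₂(P(3)/Q(3)) = 0.25·log₂(0.25/0.1596) = 0.16187
  P(4)·log₂(P(4)/Q(4)) = 0.25·log₂(0.25/0.4163) = -0.18392

D_KL(P||Q) = 0.05373 + 0.06512 + 0.16187 - 0.18392 = 0.09680 ≈ 0.0968 bits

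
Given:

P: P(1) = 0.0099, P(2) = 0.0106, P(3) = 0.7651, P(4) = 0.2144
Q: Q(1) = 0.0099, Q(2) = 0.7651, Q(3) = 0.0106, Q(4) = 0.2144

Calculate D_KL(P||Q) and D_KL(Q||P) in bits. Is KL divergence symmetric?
D_KL(P||Q) = 4.6579 bits, D_KL(Q||P) = 4.6579 bits. The two values coincide for this particular pair, but no — KL divergence is not symmetric in general.

D_KL(P||Q) = Σ P(x) log₂(P(x)/Q(x))

Computing term by term:
  P(1)·log₂(P(1)/Q(1)) = 0.0099·log₂(0.0099/0.0099) = 0.00000
  P(2)·log₂(P(2)/Q(2)) = 0.0106·log₂(0.0106/0.7651) = -0.06544
  P(3)·log₂(P(3)/Q(3)) = 0.7651·log₂(0.7651/0.0106) = 4.72335
  P(4)·log₂(P(4)/Q(4)) = 0.2144·log₂(0.2144/0.2144) = 0.00000

D_KL(P||Q) = 0.00000 - 0.06544 + 4.72335 + 0.00000 = 4.65791 ≈ 4.6579 bits

D_KL(Q||P) = Σ Q(x) log₂(Q(x)/P(x))

Computing term by term:
  Q(1)·log₂(Q(1)/P(1)) = 0.0099·log₂(0.0099/0.0099) = 0.00000
  Q(2)·log₂(Q(2)/P(2)) = 0.7651·log₂(0.7651/0.0106) = 4.72335
  Q(3)·log₂(Q(3)/P(3)) = 0.0106·log₂(0.0106/0.7651) = -0.06544
  Q(4)·log₂(Q(4)/P(4)) = 0.2144·log₂(0.2144/0.2144) = 0.00000

D_KL(Q||P) = 0.00000 + 4.72335 - 0.06544 + 0.00000 = 4.65791 ≈ 4.6579 bits

These ARE equal here. Q is P with outcomes relabeled (Q(2) = P(3), Q(3) = P(2)) by a relabeling that is its own inverse, so the two sums contain exactly the same terms in a different order. This is a special case — KL divergence is not symmetric in general: D_KL(P||Q) ≠ D_KL(Q||P) for most P, Q.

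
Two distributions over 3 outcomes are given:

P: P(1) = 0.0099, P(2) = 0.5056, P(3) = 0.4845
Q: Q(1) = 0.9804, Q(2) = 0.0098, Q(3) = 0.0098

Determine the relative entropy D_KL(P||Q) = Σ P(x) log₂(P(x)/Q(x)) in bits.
5.5373 bits

D_KL(P||Q) = Σ P(x) log₂(P(x)/Q(x))

Computing term by term:
  P(1)·log₂(P(1)/Q(1)) = 0.0099·log₂(0.0099/0.9804) = -0.06564
  P(2)·log₂(P(2)/Q(2)) = 0.5056·log₂(0.5056/0.0098) = 2.87639
  P(3)·log₂(P(3)/Q(3)) = 0.4845·log₂(0.4845/0.0098) = 2.72656

D_KL(P||Q) = -0.06564 + 2.87639 + 2.72656 = 5.53731 ≈ 5.5373 bits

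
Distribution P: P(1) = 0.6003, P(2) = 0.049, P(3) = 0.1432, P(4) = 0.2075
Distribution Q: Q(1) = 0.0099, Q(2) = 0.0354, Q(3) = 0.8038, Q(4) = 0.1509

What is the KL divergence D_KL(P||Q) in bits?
3.3170 bits

D_KL(P||Q) = Σ P(x) log₂(P(x)/Q(x))

Computing term by term:
  P(1)·log₂(P(1)/Q(1)) = 0.6003·log₂(0.6003/0.0099) = 3.55504
  P(2)·log₂(P(2)/Q(2)) = 0.049·log₂(0.049/0.0354) = 0.02298
  P(3)·log₂(P(3)/Q(3)) = 0.1432·log₂(0.1432/0.8038) = -0.35640
  P(4)·log₂(P(4)/Q(4)) = 0.2075·log₂(0.2075/0.1509) = 0.09535

D_KL(P||Q) = 3.55504 + 0.02298 - 0.35640 + 0.09535 = 3.31697 ≈ 3.3170 bits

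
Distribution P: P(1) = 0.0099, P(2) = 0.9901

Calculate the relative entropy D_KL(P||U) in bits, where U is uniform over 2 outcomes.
0.9199 bits

U(i) = 1/2 for all i

D_KL(P||U) = Σ P(x) log₂(P(x) / (1/2))
           = Σ P(x) log₂(P(x)) + log₂(2)
           = log₂(2) - H(P)

H(P) = -Σ P(x) log₂(P(x)):
  -P(1)·log₂(P(1)) = -(0.0099)·log₂(0.0099) = 0.06592
  -P(2)·log₂(P(2)) = -(0.9901)·log₂(0.9901) = 0.01421
H(P) = 0.06592 + 0.01421 = 0.08013 bits

log₂(2) = 1.00000 bits

D_KL(P||U) = 1.00000 - 0.08013 = 0.91987 ≈ 0.9199 bits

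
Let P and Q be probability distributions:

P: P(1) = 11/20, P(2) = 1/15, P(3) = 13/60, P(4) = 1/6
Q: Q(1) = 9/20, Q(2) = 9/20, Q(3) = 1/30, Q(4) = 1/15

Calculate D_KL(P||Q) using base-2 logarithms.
0.7810 bits

D_KL(P||Q) = Σ P(x) log₂(P(x)/Q(x))

Computing term by term:
  P(1)·log₂(P(1)/Q(1)) = (11/20)·log₂((11/20)/(9/20)) = 0.15923
  P(2)·log₂(P(2)/Q(2)) = (1/15)·log₂((1/15)/(9/20)) = -0.18366
  P(3)·log₂(P(3)/Q(3)) = (13/60)·log₂((13/60)/(1/30)) = 0.58510
  P(4)·log₂(P(4)/Q(4)) = (1/6)·log₂((1/6)/(1/15)) = 0.22032

D_KL(P||Q) = 0.15923 - 0.18366 + 0.58510 + 0.22032 = 0.78099 ≈ 0.7810 bits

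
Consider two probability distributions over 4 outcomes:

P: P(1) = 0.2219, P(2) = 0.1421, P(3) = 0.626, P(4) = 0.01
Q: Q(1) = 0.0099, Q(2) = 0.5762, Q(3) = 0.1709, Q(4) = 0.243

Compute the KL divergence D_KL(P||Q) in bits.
1.8350 bits

D_KL(P||Q) = Σ P(x) log₂(P(x)/Q(x))

Computing term by term:
  P(1)·log₂(P(1)/Q(1)) = 0.2219·log₂(0.2219/0.0099) = 0.99552
  P(2)·log₂(P(2)/Q(2)) = 0.1421·log₂(0.1421/0.5762) = -0.28699
  P(3)·log₂(P(3)/Q(3)) = 0.626·log₂(0.626/0.1709) = 1.17250
  P(4)·log₂(P(4)/Q(4)) = 0.01·log₂(0.01/0.243) = -0.04603

D_KL(P||Q) = 0.99552 - 0.28699 + 1.17250 - 0.04603 = 1.83500 ≈ 1.8350 bits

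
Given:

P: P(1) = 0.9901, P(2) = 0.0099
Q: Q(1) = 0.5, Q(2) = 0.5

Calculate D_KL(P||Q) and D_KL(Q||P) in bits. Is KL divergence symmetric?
D_KL(P||Q) = 0.9199 bits, D_KL(Q||P) = 2.3364 bits. No, KL divergence is not symmetric.

D_KL(P||Q) = Σ P(x) log₂(P(x)/Q(x))

Computing term by term:
  P(1)·log₂(P(1)/Q(1)) = 0.9901·log₂(0.9901/0.5) = 0.97589
  P(2)·log₂(P(2)/Q(2)) = 0.0099·log₂(0.0099/0.5) = -0.05602

D_KL(P||Q) = 0.97589 - 0.05602 = 0.91987 ≈ 0.9199 bits

D_KL(Q||P) = Σ Q(x) log₂(Q(x)/P(x))

Computing term by term:
  Q(1)·log₂(Q(1)/P(1)) = 0.5·log₂(0.5/0.9901) = -0.49282
  Q(2)·log₂(Q(2)/P(2)) = 0.5·log₂(0.5/0.0099) = 2.82918

D_KL(Q||P) = -0.49282 + 2.82918 = 2.33636 ≈ 2.3364 bits

These are NOT equal (difference: 1.4165 bits). KL divergence is asymmetric: D_KL(P||Q) ≠ D_KL(Q||P) in general.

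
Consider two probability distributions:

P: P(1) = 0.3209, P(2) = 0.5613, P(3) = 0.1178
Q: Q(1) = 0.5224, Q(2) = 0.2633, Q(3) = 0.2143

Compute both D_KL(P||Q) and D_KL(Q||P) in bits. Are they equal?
D_KL(P||Q) = 0.2857 bits, D_KL(Q||P) = 0.2647 bits. No, they are not equal.

D_KL(P||Q) = Σ P(x) log₂(P(x)/Q(x))

Computing term by term:
  P(1)·log₂(P(1)/Q(1)) = 0.3209·log₂(0.3209/0.5224) = -0.22560
  P(2)·log₂(P(2)/Q(2)) = 0.5613·log₂(0.5613/0.2633) = 0.61298
  P(3)·log₂(P(3)/Q(3)) = 0.1178·log₂(0.1178/0.2143) = -0.10170

D_KL(P||Q) = -0.22560 + 0.61298 - 0.10170 = 0.28568 ≈ 0.2857 bits

D_KL(Q||P) = Σ Q(x) log₂(Q(x)/P(x))

Computing term by term:
  Q(1)·log₂(Q(1)/P(1)) = 0.5224·log₂(0.5224/0.3209) = 0.36726
  Q(2)·log₂(Q(2)/P(2)) = 0.2633·log₂(0.2633/0.5613) = -0.28754
  Q(3)·log₂(Q(3)/P(3)) = 0.2143·log₂(0.2143/0.1178) = 0.18500

D_KL(Q||P) = 0.36726 - 0.28754 + 0.18500 = 0.26472 ≈ 0.2647 bits

These are NOT equal (difference: 0.0210 bits). KL divergence is asymmetric: D_KL(P||Q) ≠ D_KL(Q||P) in general.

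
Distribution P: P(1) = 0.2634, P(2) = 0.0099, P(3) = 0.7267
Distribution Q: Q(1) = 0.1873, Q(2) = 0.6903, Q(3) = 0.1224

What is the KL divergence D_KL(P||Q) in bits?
1.9364 bits

D_KL(P||Q) = Σ P(x) log₂(P(x)/Q(x))

Computing term by term:
  P(1)·log₂(P(1)/Q(1)) = 0.2634·log₂(0.2634/0.1873) = 0.12957
  P(2)·log₂(P(2)/Q(2)) = 0.0099·log₂(0.0099/0.6903) = -0.06062
  P(3)·log₂(P(3)/Q(3)) = 0.7267·log₂(0.7267/0.1224) = 1.86744

D_KL(P||Q) = 0.12957 - 0.06062 + 1.86744 = 1.93639 ≈ 1.9364 bits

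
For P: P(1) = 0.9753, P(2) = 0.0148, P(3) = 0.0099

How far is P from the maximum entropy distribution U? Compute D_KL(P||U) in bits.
1.3939 bits

U(i) = 1/3 for all i

D_KL(P||U) = Σ P(x) log₂(P(x) / (1/3))
           = Σ P(x) log₂(P(x)) + log₂(3)
           = log₂(3) - H(P)

H(P) = -Σ P(x) log₂(P(x)):
  -P(1)·log₂(P(1)) = -(0.9753)·log₂(0.9753) = 0.03519
  -P(2)·log₂(P(2)) = -(0.0148)·log₂(0.0148) = 0.08996
  -P(3)·log₂(P(3)) = -(0.0099)·log₂(0.0099) = 0.06592
H(P) = 0.03519 + 0.08996 + 0.06592 = 0.19107 bits

log₂(3) = 1.58496 bits

D_KL(P||U) = 1.58496 - 0.19107 = 1.39389 ≈ 1.3939 bits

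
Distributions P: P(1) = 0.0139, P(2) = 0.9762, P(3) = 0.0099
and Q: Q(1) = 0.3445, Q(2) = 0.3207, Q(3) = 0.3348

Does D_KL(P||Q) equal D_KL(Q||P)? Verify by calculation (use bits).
D_KL(P||Q) = 1.4531 bits, D_KL(Q||P) = 2.7812 bits. No — D_KL(P||Q) ≠ D_KL(Q||P) for this pair.

D_KL(P||Q) = Σ P(x) log₂(P(x)/Q(x))

Computing term by term:
  P(1)·log₂(P(1)/Q(1)) = 0.0139·log₂(0.0139/0.3445) = -0.06438
  P(2)·log₂(P(2)/Q(2)) = 0.9762·log₂(0.9762/0.3207) = 1.56773
  P(3)·log₂(P(3)/Q(3)) = 0.0099·log₂(0.0099/0.3348) = -0.05029

D_KL(P||Q) = -0.06438 + 1.56773 - 0.05029 = 1.45306 ≈ 1.4531 bits

D_KL(Q||P) = Σ Q(x) log₂(Q(x)/P(x))

Computing term by term:
  Q(1)·log₂(Q(1)/P(1)) = 0.3445·log₂(0.3445/0.0139) = 1.59550
  Q(2)·log₂(Q(2)/P(2)) = 0.3207·log₂(0.3207/0.9762) = -0.51503
  Q(3)·log₂(Q(3)/P(3)) = 0.3348·log₂(0.3348/0.0099) = 1.70069

D_KL(Q||P) = 1.59550 - 0.51503 + 1.70069 = 2.78116 ≈ 2.7812 bits

These are NOT equal (difference: 1.3281 bits). KL divergence is asymmetric: D_KL(P||Q) ≠ D_KL(Q||P) in general.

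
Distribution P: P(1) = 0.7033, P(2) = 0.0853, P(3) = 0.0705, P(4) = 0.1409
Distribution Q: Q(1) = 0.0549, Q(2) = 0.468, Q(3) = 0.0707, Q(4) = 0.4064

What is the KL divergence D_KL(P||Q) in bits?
2.1625 bits

D_KL(P||Q) = Σ P(x) log₂(P(x)/Q(x))

Computing term by term:
  P(1)·log₂(P(1)/Q(1)) = 0.7033·log₂(0.7033/0.0549) = 2.58763
  P(2)·log₂(P(2)/Q(2)) = 0.0853·log₂(0.0853/0.468) = -0.20949
  P(3)·log₂(P(3)/Q(3)) = 0.0705·log₂(0.0705/0.0707) = -0.00029
  P(4)·log₂(P(4)/Q(4)) = 0.1409·log₂(0.1409/0.4064) = -0.21533

D_KL(P||Q) = 2.58763 - 0.20949 - 0.00029 - 0.21533 = 2.16252 ≈ 2.1625 bits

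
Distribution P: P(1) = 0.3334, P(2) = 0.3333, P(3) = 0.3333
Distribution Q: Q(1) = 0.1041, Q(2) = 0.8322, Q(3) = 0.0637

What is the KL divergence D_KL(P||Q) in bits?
0.9156 bits

D_KL(P||Q) = Σ P(x) log₂(P(x)/Q(x))

Computing term by term:
  P(1)·log₂(P(1)/Q(1)) = 0.3334·log₂(0.3334/0.1041) = 0.55987
  P(2)·log₂(P(2)/Q(2)) = 0.3333·log₂(0.3333/0.8322) = -0.43999
  P(3)·log₂(P(3)/Q(3)) = 0.3333·log₂(0.3333/0.0637) = 0.79574

D_KL(P||Q) = 0.55987 - 0.43999 + 0.79574 = 0.91562 ≈ 0.9156 bits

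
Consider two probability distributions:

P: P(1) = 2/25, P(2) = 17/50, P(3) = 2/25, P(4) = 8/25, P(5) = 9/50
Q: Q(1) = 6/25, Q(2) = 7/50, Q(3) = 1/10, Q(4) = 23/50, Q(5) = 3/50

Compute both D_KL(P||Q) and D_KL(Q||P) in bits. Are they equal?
D_KL(P||Q) = 0.4004 bits, D_KL(Q||P) = 0.3791 bits. No, they are not equal.

D_KL(P||Q) = Σ P(x) log₂(P(x)/Q(x))

Computing term by term:
  P(1)·log₂(P(1)/Q(1)) = (2/25)·log₂((2/25)/(6/25)) = -0.12680
  P(2)·log₂(P(2)/Q(2)) = (17/50)·log₂((17/50)/(7/50)) = 0.43524
  P(3)·log₂(P(3)/Q(3)) = (2/25)·log₂((2/25)/(1/10)) = -0.02575
  P(4)·log₂(P(4)/Q(4)) = (8/25)·log₂((8/25)/(23/50)) = -0.16754
  P(5)·log₂(P(5)/Q(5)) = (9/50)·log₂((9/50)/(3/50)) = 0.28529

D_KL(P||Q) = -0.12680 + 0.43524 - 0.02575 - 0.16754 + 0.28529 = 0.40044 ≈ 0.4004 bits

D_KL(Q||P) = Σ Q(x) log₂(Q(x)/P(x))

Computing term by term:
  Q(1)·log₂(Q(1)/P(1)) = (6/25)·log₂((6/25)/(2/25)) = 0.38039
  Q(2)·log₂(Q(2)/P(2)) = (7/50)·log₂((7/50)/(17/50)) = -0.17922
  Q(3)·log₂(Q(3)/P(3)) = (1/10)·log₂((1/10)/(2/25)) = 0.03219
  Q(4)·log₂(Q(4)/P(4)) = (23/50)·log₂((23/50)/(8/25)) = 0.24084
  Q(5)·log₂(Q(5)/P(5)) = (3/50)·log₂((3/50)/(9/50)) = -0.09510

D_KL(Q||P) = 0.38039 - 0.17922 + 0.03219 + 0.24084 - 0.09510 = 0.37910 ≈ 0.3791 bits

These are NOT equal (difference: 0.0213 bits). KL divergence is asymmetric: D_KL(P||Q) ≠ D_KL(Q||P) in general.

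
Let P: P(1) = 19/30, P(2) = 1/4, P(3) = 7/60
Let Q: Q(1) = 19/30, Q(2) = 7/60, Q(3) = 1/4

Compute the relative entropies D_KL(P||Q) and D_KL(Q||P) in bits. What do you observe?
D_KL(P||Q) = 0.1466 bits, D_KL(Q||P) = 0.1466 bits. The two directions give the same value here, because Q is a self-inverse relabeling of P; in general KL divergence is asymmetric.

D_KL(P||Q) = Σ P(x) log₂(P(x)/Q(x))

Computing term by term:
  P(1)·log₂(P(1)/Q(1)) = (19/30)·log₂((19/30)/(19/30)) = 0.00000
  P(2)·log₂(P(2)/Q(2)) = (1/4)·log₂((1/4)/(7/60)) = 0.27488
  P(3)·log₂(P(3)/Q(3)) = (7/60)·log₂((7/60)/(1/4)) = -0.12828

D_KL(P||Q) = 0.00000 + 0.27488 - 0.12828 = 0.14660 ≈ 0.1466 bits

D_KL(Q||P) = Σ Q(x) log₂(Q(x)/P(x))

Computing term by term:
  Q(1)·log₂(Q(1)/P(1)) = (19/30)·log₂((19/30)/(19/30)) = 0.00000
  Q(2)·log₂(Q(2)/P(2)) = (7/60)·log₂((7/60)/(1/4)) = -0.12828
  Q(3)·log₂(Q(3)/P(3)) = (1/4)·log₂((1/4)/(7/60)) = 0.27488

D_KL(Q||P) = 0.00000 - 0.12828 + 0.27488 = 0.14660 ≈ 0.1466 bits

These ARE equal here. Q is P with outcomes relabeled (Q(2) = P(3), Q(3) = P(2)) by a relabeling that is its own inverse, so the two sums contain exactly the same terms in a different order. This is a special case — KL divergence is not symmetric in general: D_KL(P||Q) ≠ D_KL(Q||P) for most P, Q.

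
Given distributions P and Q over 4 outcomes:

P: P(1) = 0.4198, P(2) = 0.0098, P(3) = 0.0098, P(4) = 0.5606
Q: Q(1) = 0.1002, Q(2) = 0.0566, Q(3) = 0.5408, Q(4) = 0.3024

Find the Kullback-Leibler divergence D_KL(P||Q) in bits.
1.2854 bits

D_KL(P||Q) = Σ P(x) log₂(P(x)/Q(x))

Computing term by term:
  P(1)·log₂(P(1)/Q(1)) = 0.4198·log₂(0.4198/0.1002) = 0.86765
  P(2)·log₂(P(2)/Q(2)) = 0.0098·log₂(0.0098/0.0566) = -0.02479
  P(3)·log₂(P(3)/Q(3)) = 0.0098·log₂(0.0098/0.5408) = -0.05670
  P(4)·log₂(P(4)/Q(4)) = 0.5606·log₂(0.5606/0.3024) = 0.49922

D_KL(P||Q) = 0.86765 - 0.02479 - 0.05670 + 0.49922 = 1.28538 ≈ 1.2854 bits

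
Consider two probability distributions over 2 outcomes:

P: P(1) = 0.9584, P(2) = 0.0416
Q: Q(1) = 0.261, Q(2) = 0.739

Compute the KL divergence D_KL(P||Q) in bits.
1.6258 bits

D_KL(P||Q) = Σ P(x) log₂(P(x)/Q(x))

Computing term by term:
  P(1)·log₂(P(1)/Q(1)) = 0.9584·log₂(0.9584/0.261) = 1.79851
  P(2)·log₂(P(2)/Q(2)) = 0.0416·log₂(0.0416/0.739) = -0.17268

D_KL(P||Q) = 1.79851 - 0.17268 = 1.62583 ≈ 1.6258 bits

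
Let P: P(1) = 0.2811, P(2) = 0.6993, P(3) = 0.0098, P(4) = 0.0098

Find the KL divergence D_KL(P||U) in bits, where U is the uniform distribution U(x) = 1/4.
0.9937 bits

U(i) = 1/4 for all i

D_KL(P||U) = Σ P(x) log₂(P(x) / (1/4))
           = Σ P(x) log₂(P(x)) + log₂(4)
           = log₂(4) - H(P)

H(P) = -Σ P(x) log₂(P(x)):
  -P(1)·log₂(P(1)) = -(0.2811)·log₂(0.2811) = 0.51465
  -P(2)·log₂(P(2)) = -(0.6993)·log₂(0.6993) = 0.36085
  -P(3)·log₂(P(3)) = -(0.0098)·log₂(0.0098) = 0.06540
  -P(4)·log₂(P(4)) = -(0.0098)·log₂(0.0098) = 0.06540
H(P) = 0.51465 + 0.36085 + 0.06540 + 0.06540 = 1.00630 bits

log₂(4) = 2.00000 bits

D_KL(P||U) = 2.00000 - 1.00630 = 0.99370 ≈ 0.9937 bits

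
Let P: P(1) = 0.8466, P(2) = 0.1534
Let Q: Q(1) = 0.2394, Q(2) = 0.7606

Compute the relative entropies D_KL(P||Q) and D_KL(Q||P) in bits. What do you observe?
D_KL(P||Q) = 1.1884 bits, D_KL(Q||P) = 1.3206 bits. The two directions give different values (D_KL(Q||P) exceeds D_KL(P||Q) by 0.1322 bits): KL divergence is asymmetric.

D_KL(P||Q) = Σ P(x) log₂(P(x)/Q(x))

Computing term by term:
  P(1)·log₂(P(1)/Q(1)) = 0.8466·log₂(0.8466/0.2394) = 1.54272
  P(2)·log₂(P(2)/Q(2)) = 0.1534·log₂(0.1534/0.7606) = -0.35433

D_KL(P||Q) = 1.54272 - 0.35433 = 1.18839 ≈ 1.1884 bits

D_KL(Q||P) = Σ Q(x) log₂(Q(x)/P(x))

Computing term by term:
  Q(1)·log₂(Q(1)/P(1)) = 0.2394·log₂(0.2394/0.8466) = -0.43625
  Q(2)·log₂(Q(2)/P(2)) = 0.7606·log₂(0.7606/0.1534) = 1.75686

D_KL(Q||P) = -0.43625 + 1.75686 = 1.32061 ≈ 1.3206 bits

These are NOT equal (difference: 0.1322 bits). KL divergence is asymmetric: D_KL(P||Q) ≠ D_KL(Q||P) in general.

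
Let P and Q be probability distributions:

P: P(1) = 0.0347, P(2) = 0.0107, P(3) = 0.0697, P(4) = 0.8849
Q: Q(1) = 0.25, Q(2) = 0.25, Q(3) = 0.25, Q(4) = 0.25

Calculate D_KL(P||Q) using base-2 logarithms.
1.3378 bits

D_KL(P||Q) = Σ P(x) log₂(P(x)/Q(x))

Computing term by term:
  P(1)·log₂(P(1)/Q(1)) = 0.0347·log₂(0.0347/0.25) = -0.09886
  P(2)·log₂(P(2)/Q(2)) = 0.0107·log₂(0.0107/0.25) = -0.04864
  P(3)·log₂(P(3)/Q(3)) = 0.0697·log₂(0.0697/0.25) = -0.12844
  P(4)·log₂(P(4)/Q(4)) = 0.8849·log₂(0.8849/0.25) = 1.61369

D_KL(P||Q) = -0.09886 - 0.04864 - 0.12844 + 1.61369 = 1.33775 ≈ 1.3378 bits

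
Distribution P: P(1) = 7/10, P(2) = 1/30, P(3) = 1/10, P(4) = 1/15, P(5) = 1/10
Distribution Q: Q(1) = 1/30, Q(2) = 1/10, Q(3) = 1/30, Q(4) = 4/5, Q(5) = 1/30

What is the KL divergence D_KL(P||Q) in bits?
3.0998 bits

D_KL(P||Q) = Σ P(x) log₂(P(x)/Q(x))

Computing term by term:
  P(1)·log₂(P(1)/Q(1)) = (7/10)·log₂((7/10)/(1/30)) = 3.07462
  P(2)·log₂(P(2)/Q(2)) = (1/30)·log₂((1/30)/(1/10)) = -0.05283
  P(3)·log₂(P(3)/Q(3)) = (1/10)·log₂((1/10)/(1/30)) = 0.15850
  P(4)·log₂(P(4)/Q(4)) = (1/15)·log₂((1/15)/(4/5)) = -0.23900
  P(5)·log₂(P(5)/Q(5)) = (1/10)·log₂((1/10)/(1/30)) = 0.15850

D_KL(P||Q) = 3.07462 - 0.05283 + 0.15850 - 0.23900 + 0.15850 = 3.09979 ≈ 3.0998 bits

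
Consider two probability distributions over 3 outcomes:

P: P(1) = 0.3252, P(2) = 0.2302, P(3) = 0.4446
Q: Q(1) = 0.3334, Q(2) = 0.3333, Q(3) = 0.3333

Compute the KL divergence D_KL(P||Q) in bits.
0.0502 bits

D_KL(P||Q) = Σ P(x) log₂(P(x)/Q(x))

Computing term by term:
  P(1)·log₂(P(1)/Q(1)) = 0.3252·log₂(0.3252/0.3334) = -0.01168
  P(2)·log₂(P(2)/Q(2)) = 0.2302·log₂(0.2302/0.3333) = -0.12291
  P(3)·log₂(P(3)/Q(3)) = 0.4446·log₂(0.4446/0.3333) = 0.18481

D_KL(P||Q) = -0.01168 - 0.12291 + 0.18481 = 0.05022 ≈ 0.0502 bits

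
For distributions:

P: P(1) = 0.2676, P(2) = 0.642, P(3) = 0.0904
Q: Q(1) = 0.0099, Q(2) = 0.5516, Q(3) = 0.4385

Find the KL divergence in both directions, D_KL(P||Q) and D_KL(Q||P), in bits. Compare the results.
D_KL(P||Q) = 1.2075 bits, D_KL(Q||P) = 0.8311 bits. D_KL(P||Q) is larger than D_KL(Q||P) by 0.3764 bits; the two directions differ.

D_KL(P||Q) = Σ P(x) log₂(P(x)/Q(x))

Computing term by term:
  P(1)·log₂(P(1)/Q(1)) = 0.2676·log₂(0.2676/0.0099) = 1.27284
  P(2)·log₂(P(2)/Q(2)) = 0.642·log₂(0.642/0.5516) = 0.14057
  P(3)·log₂(P(3)/Q(3)) = 0.0904·log₂(0.0904/0.4385) = -0.20595

D_KL(P||Q) = 1.27284 + 0.14057 - 0.20595 = 1.20746 ≈ 1.2075 bits

D_KL(Q||P) = Σ Q(x) log₂(Q(x)/P(x))

Computing term by term:
  Q(1)·log₂(Q(1)/P(1)) = 0.0099·log₂(0.0099/0.2676) = -0.04709
  Q(2)·log₂(Q(2)/P(2)) = 0.5516·log₂(0.5516/0.642) = -0.12077
  Q(3)·log₂(Q(3)/P(3)) = 0.4385·log₂(0.4385/0.0904) = 0.99898

D_KL(Q||P) = -0.04709 - 0.12077 + 0.99898 = 0.83112 ≈ 0.8311 bits

These are NOT equal (difference: 0.3764 bits). KL divergence is asymmetric: D_KL(P||Q) ≠ D_KL(Q||P) in general.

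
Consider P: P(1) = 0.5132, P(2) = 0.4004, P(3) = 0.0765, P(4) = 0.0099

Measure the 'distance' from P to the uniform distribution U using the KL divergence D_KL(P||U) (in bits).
0.6278 bits

U(i) = 1/4 for all i

D_KL(P||U) = Σ P(x) log₂(P(x) / (1/4))
           = Σ P(x) log₂(P(x)) + log₂(4)
           = log₂(4) - H(P)

H(P) = -Σ P(x) log₂(P(x)):
  -P(1)·log₂(P(1)) = -(0.5132)·log₂(0.5132) = 0.49391
  -P(2)·log₂(P(2)) = -(0.4004)·log₂(0.4004) = 0.52872
  -P(3)·log₂(P(3)) = -(0.0765)·log₂(0.0765) = 0.28369
  -P(4)·log₂(P(4)) = -(0.0099)·log₂(0.0099) = 0.06592
H(P) = 0.49391 + 0.52872 + 0.28369 + 0.06592 = 1.37224 bits

log₂(4) = 2.00000 bits

D_KL(P||U) = 2.00000 - 1.37224 = 0.62776 ≈ 0.6278 bits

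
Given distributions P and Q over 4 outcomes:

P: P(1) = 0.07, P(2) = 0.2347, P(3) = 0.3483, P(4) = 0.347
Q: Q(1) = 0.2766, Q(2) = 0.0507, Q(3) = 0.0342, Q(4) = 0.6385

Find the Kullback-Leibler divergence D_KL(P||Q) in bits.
1.2410 bits

D_KL(P||Q) = Σ P(x) log₂(P(x)/Q(x))

Computing term by term:
  P(1)·log₂(P(1)/Q(1)) = 0.07·log₂(0.07/0.2766) = -0.13877
  P(2)·log₂(P(2)/Q(2)) = 0.2347·log₂(0.2347/0.0507) = 0.51887
  P(3)·log₂(P(3)/Q(3)) = 0.3483·log₂(0.3483/0.0342) = 1.16620
  P(4)·log₂(P(4)/Q(4)) = 0.347·log₂(0.347/0.6385) = -0.30527

D_KL(P||Q) = -0.13877 + 0.51887 + 1.16620 - 0.30527 = 1.24103 ≈ 1.2410 bits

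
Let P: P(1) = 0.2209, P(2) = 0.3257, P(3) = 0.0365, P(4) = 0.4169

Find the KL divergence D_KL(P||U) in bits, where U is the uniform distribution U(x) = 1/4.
0.2911 bits

U(i) = 1/4 for all i

D_KL(P||U) = Σ P(x) log₂(P(x) / (1/4))
           = Σ P(x) log₂(P(x)) + log₂(4)
           = log₂(4) - H(P)

H(P) = -Σ P(x) log₂(P(x)):
  -P(1)·log₂(P(1)) = -(0.2209)·log₂(0.2209) = 0.48124
  -P(2)·log₂(P(2)) = -(0.3257)·log₂(0.3257) = 0.52711
  -P(3)·log₂(P(3)) = -(0.0365)·log₂(0.0365) = 0.17432
  -P(4)·log₂(P(4)) = -(0.4169)·log₂(0.4169) = 0.52622
H(P) = 0.48124 + 0.52711 + 0.17432 + 0.52622 = 1.70889 bits

log₂(4) = 2.00000 bits

D_KL(P||U) = 2.00000 - 1.70889 = 0.29111 ≈ 0.2911 bits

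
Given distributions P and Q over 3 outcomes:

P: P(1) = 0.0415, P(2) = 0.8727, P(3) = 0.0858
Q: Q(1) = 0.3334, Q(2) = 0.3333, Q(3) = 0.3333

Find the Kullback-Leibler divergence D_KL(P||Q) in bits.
0.9192 bits

D_KL(P||Q) = Σ P(x) log₂(P(x)/Q(x))

Computing term by term:
  P(1)·log₂(P(1)/Q(1)) = 0.0415·log₂(0.0415/0.3334) = -0.12475
  P(2)·log₂(P(2)/Q(2)) = 0.8727·log₂(0.8727/0.3333) = 1.21189
  P(3)·log₂(P(3)/Q(3)) = 0.0858·log₂(0.0858/0.3333) = -0.16798

D_KL(P||Q) = -0.12475 + 1.21189 - 0.16798 = 0.91916 ≈ 0.9192 bits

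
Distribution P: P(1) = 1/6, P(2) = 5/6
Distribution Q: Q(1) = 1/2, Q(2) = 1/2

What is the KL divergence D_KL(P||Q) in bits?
0.3500 bits

D_KL(P||Q) = Σ P(x) log₂(P(x)/Q(x))

Computing term by term:
  P(1)·log₂(P(1)/Q(1)) = (1/6)·log₂((1/6)/(1/2)) = -0.26416
  P(2)·log₂(P(2)/Q(2)) = (5/6)·log₂((5/6)/(1/2)) = 0.61414

D_KL(P||Q) = -0.26416 + 0.61414 = 0.34998 ≈ 0.3500 bits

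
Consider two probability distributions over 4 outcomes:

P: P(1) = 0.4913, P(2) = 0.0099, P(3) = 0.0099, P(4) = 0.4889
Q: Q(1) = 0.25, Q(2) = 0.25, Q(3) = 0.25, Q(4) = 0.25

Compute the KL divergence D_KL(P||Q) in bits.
0.8597 bits

D_KL(P||Q) = Σ P(x) log₂(P(x)/Q(x))

Computing term by term:
  P(1)·log₂(P(1)/Q(1)) = 0.4913·log₂(0.4913/0.25) = 0.47886
  P(2)·log₂(P(2)/Q(2)) = 0.0099·log₂(0.0099/0.25) = -0.04612
  P(3)·log₂(P(3)/Q(3)) = 0.0099·log₂(0.0099/0.25) = -0.04612
  P(4)·log₂(P(4)/Q(4)) = 0.4889·log₂(0.4889/0.25) = 0.47307

D_KL(P||Q) = 0.47886 - 0.04612 - 0.04612 + 0.47307 = 0.85969 ≈ 0.8597 bits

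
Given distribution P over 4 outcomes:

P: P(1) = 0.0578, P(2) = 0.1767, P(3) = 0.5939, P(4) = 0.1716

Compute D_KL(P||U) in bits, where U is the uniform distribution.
0.4376 bits

U(i) = 1/4 for all i

D_KL(P||U) = Σ P(x) log₂(P(x) / (1/4))
           = Σ P(x) log₂(P(x)) + log₂(4)
           = log₂(4) - H(P)

H(P) = -Σ P(x) log₂(P(x)):
  -P(1)·log₂(P(1)) = -(0.0578)·log₂(0.0578) = 0.23772
  -P(2)·log₂(P(2)) = -(0.1767)·log₂(0.1767) = 0.44186
  -P(3)·log₂(P(3)) = -(0.5939)·log₂(0.5939) = 0.44644
  -P(4)·log₂(P(4)) = -(0.1716)·log₂(0.1716) = 0.43636
H(P) = 0.23772 + 0.44186 + 0.44644 + 0.43636 = 1.56238 bits

log₂(4) = 2.00000 bits

D_KL(P||U) = 2.00000 - 1.56238 = 0.43762 ≈ 0.4376 bits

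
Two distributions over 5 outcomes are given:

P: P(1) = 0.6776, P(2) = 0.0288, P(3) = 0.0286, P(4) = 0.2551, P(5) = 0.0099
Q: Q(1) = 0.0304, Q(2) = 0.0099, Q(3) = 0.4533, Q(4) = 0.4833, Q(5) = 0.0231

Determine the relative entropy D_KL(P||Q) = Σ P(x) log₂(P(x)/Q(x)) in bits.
2.7176 bits

D_KL(P||Q) = Σ P(x) log₂(P(x)/Q(x))

Computing term by term:
  P(1)·log₂(P(1)/Q(1)) = 0.6776·log₂(0.6776/0.0304) = 3.03449
  P(2)·log₂(P(2)/Q(2)) = 0.0288·log₂(0.0288/0.0099) = 0.04437
  P(3)·log₂(P(3)/Q(3)) = 0.0286·log₂(0.0286/0.4533) = -0.11401
  P(4)·log₂(P(4)/Q(4)) = 0.2551·log₂(0.2551/0.4833) = -0.23517
  P(5)·log₂(P(5)/Q(5)) = 0.0099·log₂(0.0099/0.0231) = -0.01210

D_KL(P||Q) = 3.03449 + 0.04437 - 0.11401 - 0.23517 - 0.01210 = 2.71758 ≈ 2.7176 bits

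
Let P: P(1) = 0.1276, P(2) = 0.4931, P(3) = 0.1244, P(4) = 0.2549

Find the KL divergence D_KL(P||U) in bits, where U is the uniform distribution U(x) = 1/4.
0.2413 bits

U(i) = 1/4 for all i

D_KL(P||U) = Σ P(x) log₂(P(x) / (1/4))
           = Σ P(x) log₂(P(x)) + log₂(4)
           = log₂(4) - H(P)

H(P) = -Σ P(x) log₂(P(x)):
  -P(1)·log₂(P(1)) = -(0.1276)·log₂(0.1276) = 0.37901
  -P(2)·log₂(P(2)) = -(0.4931)·log₂(0.4931) = 0.50299
  -P(3)·log₂(P(3)) = -(0.1244)·log₂(0.1244) = 0.37406
  -P(4)·log₂(P(4)) = -(0.2549)·log₂(0.2549) = 0.50266
H(P) = 0.37901 + 0.50299 + 0.37406 + 0.50266 = 1.75872 bits

log₂(4) = 2.00000 bits

D_KL(P||U) = 2.00000 - 1.75872 = 0.24128 ≈ 0.2413 bits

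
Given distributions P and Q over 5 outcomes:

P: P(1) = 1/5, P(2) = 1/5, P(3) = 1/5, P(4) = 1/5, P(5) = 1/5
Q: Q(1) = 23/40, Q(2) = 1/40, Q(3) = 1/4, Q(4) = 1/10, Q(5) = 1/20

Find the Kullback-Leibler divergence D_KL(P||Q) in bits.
0.8309 bits

D_KL(P||Q) = Σ P(x) log₂(P(x)/Q(x))

Computing term by term:
  P(1)·log₂(P(1)/Q(1)) = (1/5)·log₂((1/5)/(23/40)) = -0.30471
  P(2)·log₂(P(2)/Q(2)) = (1/5)·log₂((1/5)/(1/40)) = 0.60000
  P(3)·log₂(P(3)/Q(3)) = (1/5)·log₂((1/5)/(1/4)) = -0.06439
  P(4)·log₂(P(4)/Q(4)) = (1/5)·log₂((1/5)/(1/10)) = 0.20000
  P(5)·log₂(P(5)/Q(5)) = (1/5)·log₂((1/5)/(1/20)) = 0.40000

D_KL(P||Q) = -0.30471 + 0.60000 - 0.06439 + 0.20000 + 0.40000 = 0.83090 ≈ 0.8309 bits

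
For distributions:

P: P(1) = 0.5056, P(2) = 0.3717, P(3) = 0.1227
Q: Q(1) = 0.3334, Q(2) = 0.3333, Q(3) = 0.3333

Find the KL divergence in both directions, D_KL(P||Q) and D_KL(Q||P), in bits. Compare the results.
D_KL(P||Q) = 0.1853 bits, D_KL(Q||P) = 0.2278 bits. D_KL(Q||P) is larger than D_KL(P||Q) by 0.0425 bits; the two directions differ.

D_KL(P||Q) = Σ P(x) log₂(P(x)/Q(x))

Computing term by term:
  P(1)·log₂(P(1)/Q(1)) = 0.5056·log₂(0.5056/0.3334) = 0.30374
  P(2)·log₂(P(2)/Q(2)) = 0.3717·log₂(0.3717/0.3333) = 0.05847
  P(3)·log₂(P(3)/Q(3)) = 0.1227·log₂(0.1227/0.3333) = -0.17689

D_KL(P||Q) = 0.30374 + 0.05847 - 0.17689 = 0.18532 ≈ 0.1853 bits

D_KL(Q||P) = Σ Q(x) log₂(Q(x)/P(x))

Computing term by term:
  Q(1)·log₂(Q(1)/P(1)) = 0.3334·log₂(0.3334/0.5056) = -0.20029
  Q(2)·log₂(Q(2)/P(2)) = 0.3333·log₂(0.3333/0.3717) = -0.05243
  Q(3)·log₂(Q(3)/P(3)) = 0.3333·log₂(0.3333/0.1227) = 0.48051

D_KL(Q||P) = -0.20029 - 0.05243 + 0.48051 = 0.22779 ≈ 0.2278 bits

These are NOT equal (difference: 0.0425 bits). KL divergence is asymmetric: D_KL(P||Q) ≠ D_KL(Q||P) in general.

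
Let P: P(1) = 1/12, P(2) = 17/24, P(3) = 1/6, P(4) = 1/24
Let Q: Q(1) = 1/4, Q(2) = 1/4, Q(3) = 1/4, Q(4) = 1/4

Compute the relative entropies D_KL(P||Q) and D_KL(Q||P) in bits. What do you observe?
D_KL(P||Q) = 0.7270 bits, D_KL(Q||P) = 0.8131 bits. The two directions give different values (D_KL(Q||P) exceeds D_KL(P||Q) by 0.0861 bits): KL divergence is asymmetric.

D_KL(P||Q) = Σ P(x) log₂(P(x)/Q(x))

Computing term by term:
  P(1)·log₂(P(1)/Q(1)) = (1/12)·log₂((1/12)/(1/4)) = -0.13208
  P(2)·log₂(P(2)/Q(2)) = (17/24)·log₂((17/24)/(1/4)) = 1.06427
  P(3)·log₂(P(3)/Q(3)) = (1/6)·log₂((1/6)/(1/4)) = -0.09749
  P(4)·log₂(P(4)/Q(4)) = (1/24)·log₂((1/24)/(1/4)) = -0.10771

D_KL(P||Q) = -0.13208 + 1.06427 - 0.09749 - 0.10771 = 0.72699 ≈ 0.7270 bits

D_KL(Q||P) = Σ Q(x) log₂(Q(x)/P(x))

Computing term by term:
  Q(1)·log₂(Q(1)/P(1)) = (1/4)·log₂((1/4)/(1/12)) = 0.39624
  Q(2)·log₂(Q(2)/P(2)) = (1/4)·log₂((1/4)/(17/24)) = -0.37563
  Q(3)·log₂(Q(3)/P(3)) = (1/4)·log₂((1/4)/(1/6)) = 0.14624
  Q(4)·log₂(Q(4)/P(4)) = (1/4)·log₂((1/4)/(1/24)) = 0.64624

D_KL(Q||P) = 0.39624 - 0.37563 + 0.14624 + 0.64624 = 0.81309 ≈ 0.8131 bits

These are NOT equal (difference: 0.0861 bits). KL divergence is asymmetric: D_KL(P||Q) ≠ D_KL(Q||P) in general.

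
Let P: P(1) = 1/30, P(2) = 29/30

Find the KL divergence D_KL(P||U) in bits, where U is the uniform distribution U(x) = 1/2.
0.7892 bits

U(i) = 1/2 for all i

D_KL(P||U) = Σ P(x) log₂(P(x) / (1/2))
           = Σ P(x) log₂(P(x)) + log₂(2)
           = log₂(2) - H(P)

H(P) = -Σ P(x) log₂(P(x)):
  -P(1)·log₂(P(1)) = -(1/30)·log₂(1/30) = 0.16356
  -P(2)·log₂(P(2)) = -(29/30)·log₂(29/30) = 0.04728
H(P) = 0.16356 + 0.04728 = 0.21084 bits

log₂(2) = 1.00000 bits

D_KL(P||U) = 1.00000 - 0.21084 = 0.78916 ≈ 0.7892 bits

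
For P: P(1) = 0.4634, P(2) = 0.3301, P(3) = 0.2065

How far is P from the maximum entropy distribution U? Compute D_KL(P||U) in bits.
0.0730 bits

U(i) = 1/3 for all i

D_KL(P||U) = Σ P(x) log₂(P(x) / (1/3))
           = Σ P(x) log₂(P(x)) + log₂(3)
           = log₂(3) - H(P)

H(P) = -Σ P(x) log₂(P(x)):
  -P(1)·log₂(P(1)) = -(0.4634)·log₂(0.4634) = 0.51422
  -P(2)·log₂(P(2)) = -(0.3301)·log₂(0.3301) = 0.52784
  -P(3)·log₂(P(3)) = -(0.2065)·log₂(0.2065) = 0.46995
H(P) = 0.51422 + 0.52784 + 0.46995 = 1.51201 bits

log₂(3) = 1.58496 bits

D_KL(P||U) = 1.58496 - 1.51201 = 0.07295 ≈ 0.0730 bits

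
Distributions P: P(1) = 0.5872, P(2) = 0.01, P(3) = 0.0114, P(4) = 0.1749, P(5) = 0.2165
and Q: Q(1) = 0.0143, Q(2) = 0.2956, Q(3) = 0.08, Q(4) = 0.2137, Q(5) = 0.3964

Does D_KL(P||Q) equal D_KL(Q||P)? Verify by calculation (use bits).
D_KL(P||Q) = 2.8269 bits, D_KL(Q||P) = 2.0001 bits. No — D_KL(P||Q) ≠ D_KL(Q||P) for this pair.

D_KL(P||Q) = Σ P(x) log₂(P(x)/Q(x))

Computing term by term:
  P(1)·log₂(P(1)/Q(1)) = 0.5872·log₂(0.5872/0.0143) = 3.14725
  P(2)·log₂(P(2)/Q(2)) = 0.01·log₂(0.01/0.2956) = -0.04886
  P(3)·log₂(P(3)/Q(3)) = 0.0114·log₂(0.0114/0.08) = -0.03205
  P(4)·log₂(P(4)/Q(4)) = 0.1749·log₂(0.1749/0.2137) = -0.05056
  P(5)·log₂(P(5)/Q(5)) = 0.2165·log₂(0.2165/0.3964) = -0.18892

D_KL(P||Q) = 3.14725 - 0.04886 - 0.03205 - 0.05056 - 0.18892 = 2.82686 ≈ 2.8269 bits

D_KL(Q||P) = Σ Q(x) log₂(Q(x)/P(x))

Computing term by term:
  Q(1)·log₂(Q(1)/P(1)) = 0.0143·log₂(0.0143/0.5872) = -0.07664
  Q(2)·log₂(Q(2)/P(2)) = 0.2956·log₂(0.2956/0.01) = 1.44418
  Q(3)·log₂(Q(3)/P(3)) = 0.08·log₂(0.08/0.0114) = 0.22488
  Q(4)·log₂(Q(4)/P(4)) = 0.2137·log₂(0.2137/0.1749) = 0.06177
  Q(5)·log₂(Q(5)/P(5)) = 0.3964·log₂(0.3964/0.2165) = 0.34589

D_KL(Q||P) = -0.07664 + 1.44418 + 0.22488 + 0.06177 + 0.34589 = 2.00008 ≈ 2.0001 bits

These are NOT equal (difference: 0.8268 bits). KL divergence is asymmetric: D_KL(P||Q) ≠ D_KL(Q||P) in general.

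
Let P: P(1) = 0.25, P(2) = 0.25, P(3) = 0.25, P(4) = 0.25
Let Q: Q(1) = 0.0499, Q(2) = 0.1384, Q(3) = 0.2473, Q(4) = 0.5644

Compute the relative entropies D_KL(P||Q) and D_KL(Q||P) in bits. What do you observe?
D_KL(P||Q) = 0.5047 bits, D_KL(Q||P) = 0.4251 bits. The two directions give different values (D_KL(P||Q) exceeds D_KL(Q||P) by 0.0796 bits): KL divergence is asymmetric.

D_KL(P||Q) = Σ P(x) log₂(P(x)/Q(x))

Computing term by term:
  P(1)·log₂(P(1)/Q(1)) = 0.25·log₂(0.25/0.0499) = 0.58120
  P(2)·log₂(P(2)/Q(2)) = 0.25·log₂(0.25/0.1384) = 0.21327
  P(3)·log₂(P(3)/Q(3)) = 0.25·log₂(0.25/0.2473) = 0.00392
  P(4)·log₂(P(4)/Q(4)) = 0.25·log₂(0.25/0.5644) = -0.29370

D_KL(P||Q) = 0.58120 + 0.21327 + 0.00392 - 0.29370 = 0.50469 ≈ 0.5047 bits

D_KL(Q||P) = Σ Q(x) log₂(Q(x)/P(x))

Computing term by term:
  Q(1)·log₂(Q(1)/P(1)) = 0.0499·log₂(0.0499/0.25) = -0.11601
  Q(2)·log₂(Q(2)/P(2)) = 0.1384·log₂(0.1384/0.25) = -0.11807
  Q(3)·log₂(Q(3)/P(3)) = 0.2473·log₂(0.2473/0.25) = -0.00387
  Q(4)·log₂(Q(4)/P(4)) = 0.5644·log₂(0.5644/0.25) = 0.66305

D_KL(Q||P) = -0.11601 - 0.11807 - 0.00387 + 0.66305 = 0.42510 ≈ 0.4251 bits

These are NOT equal (difference: 0.0796 bits). KL divergence is asymmetric: D_KL(P||Q) ≠ D_KL(Q||P) in general.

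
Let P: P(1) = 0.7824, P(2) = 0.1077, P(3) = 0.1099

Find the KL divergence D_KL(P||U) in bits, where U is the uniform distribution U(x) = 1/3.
0.6116 bits

U(i) = 1/3 for all i

D_KL(P||U) = Σ P(x) log₂(P(x) / (1/3))
           = Σ P(x) log₂(P(x)) + log₂(3)
           = log₂(3) - H(P)

H(P) = -Σ P(x) log₂(P(x)):
  -P(1)·log₂(P(1)) = -(0.7824)·log₂(0.7824) = 0.27699
  -P(2)·log₂(P(2)) = -(0.1077)·log₂(0.1077) = 0.34625
  -P(3)·log₂(P(3)) = -(0.1099)·log₂(0.1099) = 0.35011
H(P) = 0.27699 + 0.34625 + 0.35011 = 0.97335 bits

log₂(3) = 1.58496 bits

D_KL(P||U) = 1.58496 - 0.97335 = 0.61161 ≈ 0.6116 bits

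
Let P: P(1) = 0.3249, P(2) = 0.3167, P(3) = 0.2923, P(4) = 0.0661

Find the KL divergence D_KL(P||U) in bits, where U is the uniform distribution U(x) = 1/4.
0.1699 bits

U(i) = 1/4 for all i

D_KL(P||U) = Σ P(x) log₂(P(x) / (1/4))
           = Σ P(x) log₂(P(x)) + log₂(4)
           = log₂(4) - H(P)

H(P) = -Σ P(x) log₂(P(x)):
  -P(1)·log₂(P(1)) = -(0.3249)·log₂(0.3249) = 0.52697
  -P(2)·log₂(P(2)) = -(0.3167)·log₂(0.3167) = 0.52535
  -P(3)·log₂(P(3)) = -(0.2923)·log₂(0.2923) = 0.51868
  -P(4)·log₂(P(4)) = -(0.0661)·log₂(0.0661) = 0.25906
H(P) = 0.52697 + 0.52535 + 0.51868 + 0.25906 = 1.83006 bits

log₂(4) = 2.00000 bits

D_KL(P||U) = 2.00000 - 1.83006 = 0.16994 ≈ 0.1699 bits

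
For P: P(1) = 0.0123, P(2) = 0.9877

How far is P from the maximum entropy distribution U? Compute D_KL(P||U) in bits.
0.9043 bits

U(i) = 1/2 for all i

D_KL(P||U) = Σ P(x) log₂(P(x) / (1/2))
           = Σ P(x) log₂(P(x)) + log₂(2)
           = log₂(2) - H(P)

H(P) = -Σ P(x) log₂(P(x)):
  -P(1)·log₂(P(1)) = -(0.0123)·log₂(0.0123) = 0.07805
  -P(2)·log₂(P(2)) = -(0.9877)·log₂(0.9877) = 0.01764
H(P) = 0.07805 + 0.01764 = 0.09569 bits

log₂(2) = 1.00000 bits

D_KL(P||U) = 1.00000 - 0.09569 = 0.90431 ≈ 0.9043 bits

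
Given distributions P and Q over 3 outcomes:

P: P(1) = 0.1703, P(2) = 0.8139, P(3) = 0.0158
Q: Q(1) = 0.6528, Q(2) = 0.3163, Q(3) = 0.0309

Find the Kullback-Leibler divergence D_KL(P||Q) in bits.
0.7644 bits

D_KL(P||Q) = Σ P(x) log₂(P(x)/Q(x))

Computing term by term:
  P(1)·log₂(P(1)/Q(1)) = 0.1703·log₂(0.1703/0.6528) = -0.33014
  P(2)·log₂(P(2)/Q(2)) = 0.8139·log₂(0.8139/0.3163) = 1.10980
  P(3)·log₂(P(3)/Q(3)) = 0.0158·log₂(0.0158/0.0309) = -0.01529

D_KL(P||Q) = -0.33014 + 1.10980 - 0.01529 = 0.76437 ≈ 0.7644 bits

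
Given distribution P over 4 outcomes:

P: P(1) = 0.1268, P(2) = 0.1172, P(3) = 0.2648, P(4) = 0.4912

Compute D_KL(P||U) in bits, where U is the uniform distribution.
0.2483 bits

U(i) = 1/4 for all i

D_KL(P||U) = Σ P(x) log₂(P(x) / (1/4))
           = Σ P(x) log₂(P(x)) + log₂(4)
           = log₂(4) - H(P)

H(P) = -Σ P(x) log₂(P(x)):
  -P(1)·log₂(P(1)) = -(0.1268)·log₂(0.1268) = 0.37778
  -P(2)·log₂(P(2)) = -(0.1172)·log₂(0.1172) = 0.36249
  -P(3)·log₂(P(3)) = -(0.2648)·log₂(0.2648) = 0.50763
  -P(4)·log₂(P(4)) = -(0.4912)·log₂(0.4912) = 0.50378
H(P) = 0.37778 + 0.36249 + 0.50763 + 0.50378 = 1.75168 bits

log₂(4) = 2.00000 bits

D_KL(P||U) = 2.00000 - 1.75168 = 0.24832 ≈ 0.2483 bits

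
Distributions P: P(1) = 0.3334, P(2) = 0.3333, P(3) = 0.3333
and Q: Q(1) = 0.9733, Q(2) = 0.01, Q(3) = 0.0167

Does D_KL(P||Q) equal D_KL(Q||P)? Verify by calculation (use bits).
D_KL(P||Q) = 2.6103 bits, D_KL(Q||P) = 1.3816 bits. No — D_KL(P||Q) ≠ D_KL(Q||P) for this pair.

D_KL(P||Q) = Σ P(x) log₂(P(x)/Q(x))

Computing term by term:
  P(1)·log₂(P(1)/Q(1)) = 0.3334·log₂(0.3334/0.9733) = -0.51531
  P(2)·log₂(P(2)/Q(2)) = 0.3333·log₂(0.3333/0.01) = 1.68608
  P(3)·log₂(P(3)/Q(3)) = 0.3333·log₂(0.3333/0.0167) = 1.43949

D_KL(P||Q) = -0.51531 + 1.68608 + 1.43949 = 2.61026 ≈ 2.6103 bits

D_KL(Q||P) = Σ Q(x) log₂(Q(x)/P(x))

Computing term by term:
  Q(1)·log₂(Q(1)/P(1)) = 0.9733·log₂(0.9733/0.3334) = 1.50436
  Q(2)·log₂(Q(2)/P(2)) = 0.01·log₂(0.01/0.3333) = -0.05059
  Q(3)·log₂(Q(3)/P(3)) = 0.0167·log₂(0.0167/0.3333) = -0.07213

D_KL(Q||P) = 1.50436 - 0.05059 - 0.07213 = 1.38164 ≈ 1.3816 bits

These are NOT equal (difference: 1.2287 bits). KL divergence is asymmetric: D_KL(P||Q) ≠ D_KL(Q||P) in general.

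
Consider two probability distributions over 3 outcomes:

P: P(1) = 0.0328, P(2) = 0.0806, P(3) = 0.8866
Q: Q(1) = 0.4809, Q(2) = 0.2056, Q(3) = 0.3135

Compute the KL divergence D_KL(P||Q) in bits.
1.0938 bits

D_KL(P||Q) = Σ P(x) log₂(P(x)/Q(x))

Computing term by term:
  P(1)·log₂(P(1)/Q(1)) = 0.0328·log₂(0.0328/0.4809) = -0.12707
  P(2)·log₂(P(2)/Q(2)) = 0.0806·log₂(0.0806/0.2056) = -0.10889
  P(3)·log₂(P(3)/Q(3)) = 0.8866·log₂(0.8866/0.3135) = 1.32974

D_KL(P||Q) = -0.12707 - 0.10889 + 1.32974 = 1.09378 ≈ 1.0938 bits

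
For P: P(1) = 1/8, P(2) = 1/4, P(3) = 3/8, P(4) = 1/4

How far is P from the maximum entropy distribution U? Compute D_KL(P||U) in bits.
0.0944 bits

U(i) = 1/4 for all i

D_KL(P||U) = Σ P(x) log₂(P(x) / (1/4))
           = Σ P(x) log₂(P(x)) + log₂(4)
           = log₂(4) - H(P)

H(P) = -Σ P(x) log₂(P(x)):
  -P(1)·log₂(P(1)) = -(1/8)·log₂(1/8) = 0.37500
  -P(2)·log₂(P(2)) = -(1/4)·log₂(1/4) = 0.50000
  -P(3)·log₂(P(3)) = -(3/8)·log₂(3/8) = 0.53064
  -P(4)·log₂(P(4)) = -(1/4)·log₂(1/4) = 0.50000
H(P) = 0.37500 + 0.50000 + 0.53064 + 0.50000 = 1.90564 bits

log₂(4) = 2.00000 bits

D_KL(P||U) = 2.00000 - 1.90564 = 0.09436 ≈ 0.0944 bits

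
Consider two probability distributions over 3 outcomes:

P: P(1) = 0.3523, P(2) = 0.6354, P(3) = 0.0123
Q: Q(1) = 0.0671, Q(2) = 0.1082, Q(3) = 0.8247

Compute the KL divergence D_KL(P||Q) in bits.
2.3910 bits

D_KL(P||Q) = Σ P(x) log₂(P(x)/Q(x))

Computing term by term:
  P(1)·log₂(P(1)/Q(1)) = 0.3523·log₂(0.3523/0.0671) = 0.84285
  P(2)·log₂(P(2)/Q(2)) = 0.6354·log₂(0.6354/0.1082) = 1.62279
  P(3)·log₂(P(3)/Q(3)) = 0.0123·log₂(0.0123/0.8247) = -0.07463

D_KL(P||Q) = 0.84285 + 1.62279 - 0.07463 = 2.39101 ≈ 2.3910 bits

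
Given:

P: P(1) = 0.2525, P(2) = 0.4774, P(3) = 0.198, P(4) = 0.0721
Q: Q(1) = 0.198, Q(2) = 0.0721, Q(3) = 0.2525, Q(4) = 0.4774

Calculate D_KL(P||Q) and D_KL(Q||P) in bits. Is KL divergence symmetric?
D_KL(P||Q) = 1.1244 bits, D_KL(Q||P) = 1.1244 bits. The two values coincide for this particular pair, but no — KL divergence is not symmetric in general.

D_KL(P||Q) = Σ P(x) log₂(P(x)/Q(x))

Computing term by term:
  P(1)·log₂(P(1)/Q(1)) = 0.2525·log₂(0.2525/0.198) = 0.08857
  P(2)·log₂(P(2)/Q(2)) = 0.4774·log₂(0.4774/0.0721) = 1.30193
  P(3)·log₂(P(3)/Q(3)) = 0.198·log₂(0.198/0.2525) = -0.06946
  P(4)·log₂(P(4)/Q(4)) = 0.0721·log₂(0.0721/0.4774) = -0.19663

D_KL(P||Q) = 0.08857 + 1.30193 - 0.06946 - 0.19663 = 1.12441 ≈ 1.1244 bits

D_KL(Q||P) = Σ Q(x) log₂(Q(x)/P(x))

Computing term by term:
  Q(1)·log₂(Q(1)/P(1)) = 0.198·log₂(0.198/0.2525) = -0.06946
  Q(2)·log₂(Q(2)/P(2)) = 0.0721·log₂(0.0721/0.4774) = -0.19663
  Q(3)·log₂(Q(3)/P(3)) = 0.2525·log₂(0.2525/0.198) = 0.08857
  Q(4)·log₂(Q(4)/P(4)) = 0.4774·log₂(0.4774/0.0721) = 1.30193

D_KL(Q||P) = -0.06946 - 0.19663 + 0.08857 + 1.30193 = 1.12441 ≈ 1.1244 bits

These ARE equal here. Q is P with outcomes relabeled (Q(1) = P(3), Q(2) = P(4), Q(3) = P(1), Q(4) = P(2)) by a relabeling that is its own inverse, so the two sums contain exactly the same terms in a different order. This is a special case — KL divergence is not symmetric in general: D_KL(P||Q) ≠ D_KL(Q||P) for most P, Q.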